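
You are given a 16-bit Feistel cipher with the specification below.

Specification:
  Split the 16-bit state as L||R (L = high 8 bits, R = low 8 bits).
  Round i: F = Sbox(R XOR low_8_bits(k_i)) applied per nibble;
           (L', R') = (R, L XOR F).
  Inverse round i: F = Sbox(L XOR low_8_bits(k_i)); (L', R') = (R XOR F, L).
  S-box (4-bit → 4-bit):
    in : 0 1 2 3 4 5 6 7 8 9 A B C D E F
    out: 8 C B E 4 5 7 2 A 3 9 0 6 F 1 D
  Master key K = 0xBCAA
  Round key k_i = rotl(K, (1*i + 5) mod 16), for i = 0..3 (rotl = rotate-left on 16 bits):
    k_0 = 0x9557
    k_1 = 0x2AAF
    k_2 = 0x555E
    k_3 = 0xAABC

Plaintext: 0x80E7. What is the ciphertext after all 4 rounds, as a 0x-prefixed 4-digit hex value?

s_0 = plaintext = 0x80E7
s_1 = Round(s_0, k_0) = 0xE788
s_2 = Round(s_1, k_1) = 0x8855
s_3 = Round(s_2, k_2) = 0x5508
s_4 = Round(s_3, k_3) = 0x0851

0x0851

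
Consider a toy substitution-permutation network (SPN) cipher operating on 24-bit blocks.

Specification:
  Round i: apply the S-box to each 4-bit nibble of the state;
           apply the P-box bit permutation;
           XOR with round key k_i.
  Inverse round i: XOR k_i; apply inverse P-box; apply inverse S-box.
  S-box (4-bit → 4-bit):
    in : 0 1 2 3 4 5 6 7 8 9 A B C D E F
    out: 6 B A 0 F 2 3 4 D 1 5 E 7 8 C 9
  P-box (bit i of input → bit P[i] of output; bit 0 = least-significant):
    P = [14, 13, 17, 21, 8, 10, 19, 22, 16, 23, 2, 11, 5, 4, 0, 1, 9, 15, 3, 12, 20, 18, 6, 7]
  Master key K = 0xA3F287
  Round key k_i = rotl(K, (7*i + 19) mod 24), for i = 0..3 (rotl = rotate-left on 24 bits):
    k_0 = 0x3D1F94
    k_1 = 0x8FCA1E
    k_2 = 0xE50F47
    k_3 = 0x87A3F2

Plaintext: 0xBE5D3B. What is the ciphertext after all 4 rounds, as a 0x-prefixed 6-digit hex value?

0x1CBEAD

s_0 = plaintext = 0xBE5D3B
s_1 = Round(s_0, k_0) = 0x1B274C
s_2 = Round(s_1, k_1) = 0xD13F80
s_3 = Round(s_2, k_2) = 0xAEB4C7
s_4 = Round(s_3, k_3) = 0x1CBEAD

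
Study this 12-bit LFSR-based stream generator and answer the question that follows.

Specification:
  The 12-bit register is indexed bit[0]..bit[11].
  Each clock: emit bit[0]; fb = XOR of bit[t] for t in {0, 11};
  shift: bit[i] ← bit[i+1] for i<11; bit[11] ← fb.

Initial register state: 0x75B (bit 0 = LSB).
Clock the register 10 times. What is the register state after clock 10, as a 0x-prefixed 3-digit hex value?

0xB25

reg_0 = 0x75B
clock 1: out=1, reg = 0xBAD
clock 2: out=1, reg = 0x5D6
clock 3: out=0, reg = 0x2EB
clock 4: out=1, reg = 0x975
clock 5: out=1, reg = 0x4BA
clock 6: out=0, reg = 0x25D
clock 7: out=1, reg = 0x92E
clock 8: out=0, reg = 0xC97
clock 9: out=1, reg = 0x64B
clock 10: out=1, reg = 0xB25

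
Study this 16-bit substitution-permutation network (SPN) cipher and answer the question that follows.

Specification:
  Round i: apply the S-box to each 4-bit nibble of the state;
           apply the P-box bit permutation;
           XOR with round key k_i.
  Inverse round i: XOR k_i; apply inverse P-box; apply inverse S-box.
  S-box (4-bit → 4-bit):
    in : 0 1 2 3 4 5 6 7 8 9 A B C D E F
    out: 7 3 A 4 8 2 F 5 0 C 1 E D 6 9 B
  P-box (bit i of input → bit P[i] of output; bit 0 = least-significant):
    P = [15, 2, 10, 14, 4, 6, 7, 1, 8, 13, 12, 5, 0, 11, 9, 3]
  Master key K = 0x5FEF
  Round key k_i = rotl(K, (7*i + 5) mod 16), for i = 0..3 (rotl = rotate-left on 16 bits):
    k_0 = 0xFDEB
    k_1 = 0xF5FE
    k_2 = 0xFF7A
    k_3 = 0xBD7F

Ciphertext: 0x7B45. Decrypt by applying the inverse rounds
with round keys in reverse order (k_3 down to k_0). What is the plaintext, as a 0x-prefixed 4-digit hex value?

0xD020

s_0 = ciphertext = 0x7B45
s_1 = InvRound(s_0, k_3) = 0x94EC
s_2 = InvRound(s_1, k_2) = 0xD1C2
s_3 = InvRound(s_2, k_1) = 0x42AD
s_4 = InvRound(s_3, k_0) = 0xD020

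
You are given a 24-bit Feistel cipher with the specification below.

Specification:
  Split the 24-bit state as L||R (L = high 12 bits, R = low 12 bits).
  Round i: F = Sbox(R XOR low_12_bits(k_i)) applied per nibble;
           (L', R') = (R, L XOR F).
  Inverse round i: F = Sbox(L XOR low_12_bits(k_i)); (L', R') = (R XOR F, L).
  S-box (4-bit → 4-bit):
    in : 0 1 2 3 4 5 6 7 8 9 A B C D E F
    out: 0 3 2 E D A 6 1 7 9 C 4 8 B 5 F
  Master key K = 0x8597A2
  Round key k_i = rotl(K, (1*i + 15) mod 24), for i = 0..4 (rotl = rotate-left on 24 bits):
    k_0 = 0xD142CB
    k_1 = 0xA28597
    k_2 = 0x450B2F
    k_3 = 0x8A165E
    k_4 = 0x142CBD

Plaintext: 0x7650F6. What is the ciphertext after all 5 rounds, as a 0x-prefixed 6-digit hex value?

0x1BFADC

s_0 = plaintext = 0x7650F6
s_1 = Round(s_0, k_0) = 0x0F658E
s_2 = Round(s_1, k_1) = 0x58E0CF
s_3 = Round(s_2, k_2) = 0x0CF1DE
s_4 = Round(s_3, k_3) = 0x1DE1BF
s_5 = Round(s_4, k_4) = 0x1BFADC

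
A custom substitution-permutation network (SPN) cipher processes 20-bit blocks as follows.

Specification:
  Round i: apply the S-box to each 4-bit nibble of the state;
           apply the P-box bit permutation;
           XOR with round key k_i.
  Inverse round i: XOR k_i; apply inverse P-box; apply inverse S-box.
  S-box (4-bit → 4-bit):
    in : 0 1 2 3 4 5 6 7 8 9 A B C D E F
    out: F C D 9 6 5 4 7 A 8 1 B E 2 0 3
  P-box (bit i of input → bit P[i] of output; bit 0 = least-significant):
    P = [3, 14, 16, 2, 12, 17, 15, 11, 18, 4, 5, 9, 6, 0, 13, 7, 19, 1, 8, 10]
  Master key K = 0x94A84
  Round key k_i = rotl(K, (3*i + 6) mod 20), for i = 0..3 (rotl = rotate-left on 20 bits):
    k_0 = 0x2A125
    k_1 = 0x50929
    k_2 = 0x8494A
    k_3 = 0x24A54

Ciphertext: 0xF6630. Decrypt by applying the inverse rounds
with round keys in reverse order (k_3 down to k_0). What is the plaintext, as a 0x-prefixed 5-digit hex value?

0x85821

s_0 = ciphertext = 0xF6630
s_1 = InvRound(s_0, k_3) = 0x35591
s_2 = InvRound(s_1, k_2) = 0xBBDB5
s_3 = InvRound(s_2, k_1) = 0x31F73
s_4 = InvRound(s_3, k_0) = 0x85821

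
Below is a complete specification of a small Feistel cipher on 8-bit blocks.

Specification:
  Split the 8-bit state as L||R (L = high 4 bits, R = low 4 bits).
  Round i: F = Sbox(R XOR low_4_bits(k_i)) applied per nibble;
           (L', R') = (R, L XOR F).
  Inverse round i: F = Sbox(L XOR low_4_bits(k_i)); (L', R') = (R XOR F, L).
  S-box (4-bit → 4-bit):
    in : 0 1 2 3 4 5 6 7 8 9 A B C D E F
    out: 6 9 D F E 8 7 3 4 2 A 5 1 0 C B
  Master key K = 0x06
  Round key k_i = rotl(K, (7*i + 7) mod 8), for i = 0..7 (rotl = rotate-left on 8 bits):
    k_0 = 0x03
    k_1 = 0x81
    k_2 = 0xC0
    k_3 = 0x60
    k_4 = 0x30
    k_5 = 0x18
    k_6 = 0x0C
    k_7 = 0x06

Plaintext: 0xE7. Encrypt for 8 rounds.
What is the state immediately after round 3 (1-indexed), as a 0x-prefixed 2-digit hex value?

s_0 = plaintext = 0xE7
s_1 = Round(s_0, k_0) = 0x70
s_2 = Round(s_1, k_1) = 0x0E
s_3 = Round(s_2, k_2) = 0xEC
s_4 = Round(s_3, k_3) = 0xCF
s_5 = Round(s_4, k_4) = 0xF7
s_6 = Round(s_5, k_5) = 0x74
s_7 = Round(s_6, k_6) = 0x43
s_8 = Round(s_7, k_7) = 0x3C

0xEC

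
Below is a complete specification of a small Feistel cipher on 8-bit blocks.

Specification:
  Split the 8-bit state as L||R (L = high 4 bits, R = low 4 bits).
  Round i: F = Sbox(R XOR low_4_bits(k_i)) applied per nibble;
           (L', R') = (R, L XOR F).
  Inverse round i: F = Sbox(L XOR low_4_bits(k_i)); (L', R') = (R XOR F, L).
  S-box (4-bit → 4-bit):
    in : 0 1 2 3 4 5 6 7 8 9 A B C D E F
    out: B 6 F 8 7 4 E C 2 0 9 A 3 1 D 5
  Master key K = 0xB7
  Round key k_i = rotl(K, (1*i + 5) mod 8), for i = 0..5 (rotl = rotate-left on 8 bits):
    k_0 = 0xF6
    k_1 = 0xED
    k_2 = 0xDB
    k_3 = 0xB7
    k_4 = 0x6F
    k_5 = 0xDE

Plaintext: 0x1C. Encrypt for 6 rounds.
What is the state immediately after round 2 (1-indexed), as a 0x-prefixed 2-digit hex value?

0x88

s_0 = plaintext = 0x1C
s_1 = Round(s_0, k_0) = 0xC8
s_2 = Round(s_1, k_1) = 0x88
s_3 = Round(s_2, k_2) = 0x80
s_4 = Round(s_3, k_3) = 0x04
s_5 = Round(s_4, k_4) = 0x4A
s_6 = Round(s_5, k_5) = 0xA3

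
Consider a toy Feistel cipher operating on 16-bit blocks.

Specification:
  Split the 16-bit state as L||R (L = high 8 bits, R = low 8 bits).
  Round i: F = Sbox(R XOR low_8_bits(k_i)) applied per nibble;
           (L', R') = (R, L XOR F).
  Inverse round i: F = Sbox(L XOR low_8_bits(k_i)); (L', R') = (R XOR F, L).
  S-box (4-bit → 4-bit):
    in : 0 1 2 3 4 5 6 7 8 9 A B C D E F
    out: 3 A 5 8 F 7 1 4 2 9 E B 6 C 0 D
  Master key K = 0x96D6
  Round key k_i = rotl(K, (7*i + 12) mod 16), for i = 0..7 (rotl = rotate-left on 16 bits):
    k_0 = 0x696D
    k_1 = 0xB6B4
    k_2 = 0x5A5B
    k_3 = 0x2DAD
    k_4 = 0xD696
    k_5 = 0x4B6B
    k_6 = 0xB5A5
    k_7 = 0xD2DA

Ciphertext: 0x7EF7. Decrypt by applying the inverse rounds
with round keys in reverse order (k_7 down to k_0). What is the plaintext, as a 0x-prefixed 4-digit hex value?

0xBBA8

s_0 = ciphertext = 0x7EF7
s_1 = InvRound(s_0, k_7) = 0x187E
s_2 = InvRound(s_1, k_6) = 0xC218
s_3 = InvRound(s_2, k_5) = 0xF1C2
s_4 = InvRound(s_3, k_4) = 0xD6F1
s_5 = InvRound(s_4, k_3) = 0xBAD6
s_6 = InvRound(s_5, k_2) = 0xDCBA
s_7 = InvRound(s_6, k_1) = 0xA8DC
s_8 = InvRound(s_7, k_0) = 0xBBA8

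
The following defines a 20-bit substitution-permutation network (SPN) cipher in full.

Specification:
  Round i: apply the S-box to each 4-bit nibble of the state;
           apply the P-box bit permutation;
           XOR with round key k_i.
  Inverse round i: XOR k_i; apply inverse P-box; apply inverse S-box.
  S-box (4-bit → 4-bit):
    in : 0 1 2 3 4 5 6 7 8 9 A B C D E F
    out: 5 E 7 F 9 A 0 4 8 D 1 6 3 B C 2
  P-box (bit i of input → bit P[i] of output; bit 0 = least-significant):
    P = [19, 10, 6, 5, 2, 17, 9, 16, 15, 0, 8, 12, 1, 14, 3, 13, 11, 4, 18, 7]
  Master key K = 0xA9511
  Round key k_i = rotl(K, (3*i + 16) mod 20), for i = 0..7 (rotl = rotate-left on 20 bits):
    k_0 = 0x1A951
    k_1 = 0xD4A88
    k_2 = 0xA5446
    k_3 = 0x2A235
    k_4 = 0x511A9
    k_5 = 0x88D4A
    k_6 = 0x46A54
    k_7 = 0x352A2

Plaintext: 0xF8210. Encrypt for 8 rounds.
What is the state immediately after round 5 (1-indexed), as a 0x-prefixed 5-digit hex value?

0xBB822

s_0 = plaintext = 0xF8210
s_1 = Round(s_0, k_0) = 0xA0A00
s_2 = Round(s_1, k_1) = 0x5C0C6
s_3 = Round(s_2, k_2) = 0x895D0
s_4 = Round(s_3, k_3) = 0x992FA
s_5 = Round(s_4, k_4) = 0xBB822
s_6 = Round(s_5, k_5) = 0x6DB16
s_7 = Round(s_6, k_6) = 0x70957
s_8 = Round(s_7, k_7) = 0x4C3E8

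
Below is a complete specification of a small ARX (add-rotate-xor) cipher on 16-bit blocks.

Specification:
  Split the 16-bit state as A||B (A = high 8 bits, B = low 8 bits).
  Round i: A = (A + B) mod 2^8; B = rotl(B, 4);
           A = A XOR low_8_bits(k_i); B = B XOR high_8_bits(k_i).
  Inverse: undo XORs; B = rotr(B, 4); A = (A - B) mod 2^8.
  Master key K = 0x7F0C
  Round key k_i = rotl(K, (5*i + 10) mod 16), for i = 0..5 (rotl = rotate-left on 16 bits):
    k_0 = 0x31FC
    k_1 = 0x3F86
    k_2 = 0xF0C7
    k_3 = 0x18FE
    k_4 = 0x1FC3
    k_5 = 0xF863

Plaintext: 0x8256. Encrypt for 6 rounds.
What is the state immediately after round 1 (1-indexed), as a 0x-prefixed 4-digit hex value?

0x2454

s_0 = plaintext = 0x8256
s_1 = Round(s_0, k_0) = 0x2454
s_2 = Round(s_1, k_1) = 0xFE7A
s_3 = Round(s_2, k_2) = 0xBF57
s_4 = Round(s_3, k_3) = 0xE86D
s_5 = Round(s_4, k_4) = 0x96C9
s_6 = Round(s_5, k_5) = 0x3C64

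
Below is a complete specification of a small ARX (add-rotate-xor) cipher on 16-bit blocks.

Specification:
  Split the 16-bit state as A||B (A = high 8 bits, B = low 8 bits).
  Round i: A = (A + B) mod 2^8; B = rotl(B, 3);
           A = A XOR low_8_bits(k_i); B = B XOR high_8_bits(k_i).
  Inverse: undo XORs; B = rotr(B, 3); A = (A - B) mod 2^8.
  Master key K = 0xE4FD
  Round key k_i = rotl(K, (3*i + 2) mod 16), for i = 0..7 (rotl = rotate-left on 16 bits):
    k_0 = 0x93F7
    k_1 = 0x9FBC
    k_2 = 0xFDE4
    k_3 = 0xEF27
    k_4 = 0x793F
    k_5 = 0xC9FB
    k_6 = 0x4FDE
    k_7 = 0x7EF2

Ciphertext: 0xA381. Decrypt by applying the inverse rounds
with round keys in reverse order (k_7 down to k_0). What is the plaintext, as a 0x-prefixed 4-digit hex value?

s_0 = ciphertext = 0xA381
s_1 = InvRound(s_0, k_7) = 0x52FF
s_2 = InvRound(s_1, k_6) = 0x7616
s_3 = InvRound(s_2, k_5) = 0x92FB
s_4 = InvRound(s_3, k_4) = 0x5D50
s_5 = InvRound(s_4, k_3) = 0x83F7
s_6 = InvRound(s_5, k_2) = 0x2641
s_7 = InvRound(s_6, k_1) = 0xBFDB
s_8 = InvRound(s_7, k_0) = 0x3F09

0x3F09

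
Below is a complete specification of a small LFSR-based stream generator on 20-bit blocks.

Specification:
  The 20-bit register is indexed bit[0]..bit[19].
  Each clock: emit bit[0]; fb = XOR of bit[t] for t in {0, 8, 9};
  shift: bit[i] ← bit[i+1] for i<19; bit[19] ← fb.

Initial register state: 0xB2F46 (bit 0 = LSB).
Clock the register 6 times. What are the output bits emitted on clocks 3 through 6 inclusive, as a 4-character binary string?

1000

reg_0 = 0xB2F46
clock 1: out=0, reg = 0x597A3
clock 2: out=1, reg = 0xACBD1
clock 3: out=1, reg = 0xD65E8
clock 4: out=0, reg = 0xEB2F4
clock 5: out=0, reg = 0xF597A
clock 6: out=0, reg = 0xFACBD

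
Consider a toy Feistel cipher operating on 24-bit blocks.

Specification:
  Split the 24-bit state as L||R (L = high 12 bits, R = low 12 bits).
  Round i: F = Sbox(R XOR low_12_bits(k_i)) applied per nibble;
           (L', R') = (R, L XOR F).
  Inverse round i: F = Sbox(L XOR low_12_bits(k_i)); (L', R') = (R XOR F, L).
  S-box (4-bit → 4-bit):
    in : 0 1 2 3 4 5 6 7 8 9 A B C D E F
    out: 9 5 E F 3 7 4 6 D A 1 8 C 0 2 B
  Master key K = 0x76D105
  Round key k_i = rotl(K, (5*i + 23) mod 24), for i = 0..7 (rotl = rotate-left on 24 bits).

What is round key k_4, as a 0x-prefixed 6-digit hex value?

0x2BB688

K = 0x76D105
k_0 = rotl(K, (5*0+23) mod 24) = rotl(K, 23) = 0xBB6882
k_1 = rotl(K, (5*1+23) mod 24) = rotl(K, 4) = 0x6D1057
k_2 = rotl(K, (5*2+23) mod 24) = rotl(K, 9) = 0xA20AED
k_3 = rotl(K, (5*3+23) mod 24) = rotl(K, 14) = 0x415DB4
k_4 = rotl(K, (5*4+23) mod 24) = rotl(K, 19) = 0x2BB688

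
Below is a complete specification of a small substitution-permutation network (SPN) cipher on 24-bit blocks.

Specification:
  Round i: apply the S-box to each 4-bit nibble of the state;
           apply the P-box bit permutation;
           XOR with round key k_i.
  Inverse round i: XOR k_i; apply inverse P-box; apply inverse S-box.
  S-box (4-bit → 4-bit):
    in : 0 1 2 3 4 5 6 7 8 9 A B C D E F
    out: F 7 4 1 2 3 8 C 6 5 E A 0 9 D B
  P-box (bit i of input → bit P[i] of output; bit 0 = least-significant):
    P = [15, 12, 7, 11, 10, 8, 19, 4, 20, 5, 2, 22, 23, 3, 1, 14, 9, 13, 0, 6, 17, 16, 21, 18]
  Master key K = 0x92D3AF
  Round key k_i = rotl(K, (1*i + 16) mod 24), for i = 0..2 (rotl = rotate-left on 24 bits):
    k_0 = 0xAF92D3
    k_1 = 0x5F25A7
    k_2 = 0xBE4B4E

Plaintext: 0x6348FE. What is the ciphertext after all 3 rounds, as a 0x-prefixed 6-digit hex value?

0x4BE61D

s_0 = plaintext = 0x6348FE
s_1 = Round(s_0, k_0) = 0xAB1D6F
s_2 = Round(s_1, k_1) = 0xAA9DFD
s_3 = Round(s_2, k_2) = 0x4BE61D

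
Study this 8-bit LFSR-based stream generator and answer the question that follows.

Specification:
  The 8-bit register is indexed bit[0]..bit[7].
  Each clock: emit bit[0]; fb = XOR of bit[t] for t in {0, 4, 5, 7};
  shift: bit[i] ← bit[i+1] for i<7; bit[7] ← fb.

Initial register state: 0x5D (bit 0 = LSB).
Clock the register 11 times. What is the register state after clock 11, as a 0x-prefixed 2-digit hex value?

reg_0 = 0x5D
clock 1: out=1, reg = 0x2E
clock 2: out=0, reg = 0x97
clock 3: out=1, reg = 0xCB
clock 4: out=1, reg = 0x65
clock 5: out=1, reg = 0x32
clock 6: out=0, reg = 0x19
clock 7: out=1, reg = 0x0C
clock 8: out=0, reg = 0x06
clock 9: out=0, reg = 0x03
clock 10: out=1, reg = 0x81
clock 11: out=1, reg = 0x40

0x40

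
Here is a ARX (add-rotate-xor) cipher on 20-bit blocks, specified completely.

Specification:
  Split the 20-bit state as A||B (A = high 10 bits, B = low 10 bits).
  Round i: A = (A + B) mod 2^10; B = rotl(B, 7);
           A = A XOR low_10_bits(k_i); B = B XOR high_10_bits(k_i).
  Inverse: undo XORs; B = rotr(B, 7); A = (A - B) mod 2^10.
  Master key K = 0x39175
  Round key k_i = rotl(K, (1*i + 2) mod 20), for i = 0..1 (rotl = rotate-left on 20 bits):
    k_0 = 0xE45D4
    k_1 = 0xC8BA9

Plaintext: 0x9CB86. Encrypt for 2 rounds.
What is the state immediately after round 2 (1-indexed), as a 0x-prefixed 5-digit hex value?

s_0 = plaintext = 0x9CB86
s_1 = Round(s_0, k_0) = 0x0B0E1
s_2 = Round(s_1, k_1) = 0xA93BE

0xA93BE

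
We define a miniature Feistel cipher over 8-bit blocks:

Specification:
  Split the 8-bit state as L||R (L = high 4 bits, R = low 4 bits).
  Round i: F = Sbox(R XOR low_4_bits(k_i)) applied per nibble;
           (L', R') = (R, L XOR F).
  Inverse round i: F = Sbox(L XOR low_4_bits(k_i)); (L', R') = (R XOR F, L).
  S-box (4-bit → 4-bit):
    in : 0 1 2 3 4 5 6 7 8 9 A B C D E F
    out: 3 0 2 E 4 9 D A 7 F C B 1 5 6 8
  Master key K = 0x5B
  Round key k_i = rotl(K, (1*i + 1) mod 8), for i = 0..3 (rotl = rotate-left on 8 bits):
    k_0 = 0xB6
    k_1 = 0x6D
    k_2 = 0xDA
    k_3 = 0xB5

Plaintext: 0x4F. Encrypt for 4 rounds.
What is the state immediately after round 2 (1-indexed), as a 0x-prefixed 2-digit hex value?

s_0 = plaintext = 0x4F
s_1 = Round(s_0, k_0) = 0xFB
s_2 = Round(s_1, k_1) = 0xB2
s_3 = Round(s_2, k_2) = 0x2C
s_4 = Round(s_3, k_3) = 0xCD

0xB2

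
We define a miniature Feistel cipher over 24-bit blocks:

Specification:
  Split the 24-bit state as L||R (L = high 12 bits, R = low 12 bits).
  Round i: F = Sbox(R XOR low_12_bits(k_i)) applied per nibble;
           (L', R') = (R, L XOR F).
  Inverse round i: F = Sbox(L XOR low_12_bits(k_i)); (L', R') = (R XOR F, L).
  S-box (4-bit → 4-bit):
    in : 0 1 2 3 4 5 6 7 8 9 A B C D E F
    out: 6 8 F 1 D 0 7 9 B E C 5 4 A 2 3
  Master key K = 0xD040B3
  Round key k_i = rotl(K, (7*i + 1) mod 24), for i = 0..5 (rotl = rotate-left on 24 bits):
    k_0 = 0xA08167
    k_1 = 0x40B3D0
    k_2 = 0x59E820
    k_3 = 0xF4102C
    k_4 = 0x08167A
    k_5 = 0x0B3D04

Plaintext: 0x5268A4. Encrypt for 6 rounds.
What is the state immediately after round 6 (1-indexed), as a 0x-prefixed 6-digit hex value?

0x70EDB9

s_0 = plaintext = 0x5268A4
s_1 = Round(s_0, k_0) = 0x8A4B67
s_2 = Round(s_1, k_1) = 0xB673FD
s_3 = Round(s_2, k_2) = 0x3FDECD
s_4 = Round(s_3, k_3) = 0xECD1D5
s_5 = Round(s_4, k_4) = 0x1D570E
s_6 = Round(s_5, k_5) = 0x70EDB9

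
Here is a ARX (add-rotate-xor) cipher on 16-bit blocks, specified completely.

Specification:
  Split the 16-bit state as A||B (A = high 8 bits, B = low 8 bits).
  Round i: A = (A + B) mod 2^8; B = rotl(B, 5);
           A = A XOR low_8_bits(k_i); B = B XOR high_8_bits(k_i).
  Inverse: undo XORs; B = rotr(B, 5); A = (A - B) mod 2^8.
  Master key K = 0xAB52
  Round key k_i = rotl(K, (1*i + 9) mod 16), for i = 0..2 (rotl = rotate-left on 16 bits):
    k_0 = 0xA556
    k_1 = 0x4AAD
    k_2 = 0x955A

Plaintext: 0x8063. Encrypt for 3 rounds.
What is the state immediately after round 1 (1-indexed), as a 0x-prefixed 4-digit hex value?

s_0 = plaintext = 0x8063
s_1 = Round(s_0, k_0) = 0xB5C9
s_2 = Round(s_1, k_1) = 0xD373
s_3 = Round(s_2, k_2) = 0x1CFB

0xB5C9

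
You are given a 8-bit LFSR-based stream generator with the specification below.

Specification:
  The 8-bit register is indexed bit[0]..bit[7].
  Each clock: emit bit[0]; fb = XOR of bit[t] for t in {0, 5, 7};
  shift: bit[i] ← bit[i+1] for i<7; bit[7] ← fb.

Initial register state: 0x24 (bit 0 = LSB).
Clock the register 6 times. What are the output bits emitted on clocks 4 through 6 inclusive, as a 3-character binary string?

001

reg_0 = 0x24
clock 1: out=0, reg = 0x92
clock 2: out=0, reg = 0xC9
clock 3: out=1, reg = 0x64
clock 4: out=0, reg = 0xB2
clock 5: out=0, reg = 0x59
clock 6: out=1, reg = 0xAC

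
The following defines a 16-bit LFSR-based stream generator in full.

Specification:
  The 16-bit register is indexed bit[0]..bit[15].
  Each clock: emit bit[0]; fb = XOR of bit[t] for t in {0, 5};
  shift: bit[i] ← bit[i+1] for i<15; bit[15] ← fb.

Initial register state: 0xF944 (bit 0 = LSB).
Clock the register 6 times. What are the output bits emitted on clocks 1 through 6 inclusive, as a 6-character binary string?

reg_0 = 0xF944
clock 1: out=0, reg = 0x7CA2
clock 2: out=0, reg = 0xBE51
clock 3: out=1, reg = 0xDF28
clock 4: out=0, reg = 0xEF94
clock 5: out=0, reg = 0x77CA
clock 6: out=0, reg = 0x3BE5

001000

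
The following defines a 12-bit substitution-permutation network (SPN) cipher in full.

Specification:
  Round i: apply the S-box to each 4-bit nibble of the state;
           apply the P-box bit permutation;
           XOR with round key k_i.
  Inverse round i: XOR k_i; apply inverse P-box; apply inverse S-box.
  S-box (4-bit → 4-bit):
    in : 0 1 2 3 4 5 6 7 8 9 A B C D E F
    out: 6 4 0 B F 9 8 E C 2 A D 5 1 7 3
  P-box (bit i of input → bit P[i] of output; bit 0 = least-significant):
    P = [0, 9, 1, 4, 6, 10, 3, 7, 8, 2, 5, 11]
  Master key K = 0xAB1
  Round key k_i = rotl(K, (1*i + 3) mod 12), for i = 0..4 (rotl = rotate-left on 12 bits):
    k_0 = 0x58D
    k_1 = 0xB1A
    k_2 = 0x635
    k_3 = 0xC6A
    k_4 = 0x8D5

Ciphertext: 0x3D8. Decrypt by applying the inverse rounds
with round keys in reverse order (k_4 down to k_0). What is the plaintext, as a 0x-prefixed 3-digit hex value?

s_0 = ciphertext = 0x3D8
s_1 = InvRound(s_0, k_4) = 0x31F
s_2 = InvRound(s_1, k_3) = 0x4F3
s_3 = InvRound(s_2, k_2) = 0x950
s_4 = InvRound(s_3, k_1) = 0x2C0
s_5 = InvRound(s_4, k_0) = 0xFEF

0xFEF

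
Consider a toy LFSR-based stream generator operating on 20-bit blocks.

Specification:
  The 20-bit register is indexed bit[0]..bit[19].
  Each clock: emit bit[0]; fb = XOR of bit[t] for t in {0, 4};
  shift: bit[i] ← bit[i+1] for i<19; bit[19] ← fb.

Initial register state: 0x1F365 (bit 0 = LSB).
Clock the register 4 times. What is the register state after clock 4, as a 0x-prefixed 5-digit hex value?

reg_0 = 0x1F365
clock 1: out=1, reg = 0x8F9B2
clock 2: out=0, reg = 0xC7CD9
clock 3: out=1, reg = 0x63E6C
clock 4: out=0, reg = 0x31F36

0x31F36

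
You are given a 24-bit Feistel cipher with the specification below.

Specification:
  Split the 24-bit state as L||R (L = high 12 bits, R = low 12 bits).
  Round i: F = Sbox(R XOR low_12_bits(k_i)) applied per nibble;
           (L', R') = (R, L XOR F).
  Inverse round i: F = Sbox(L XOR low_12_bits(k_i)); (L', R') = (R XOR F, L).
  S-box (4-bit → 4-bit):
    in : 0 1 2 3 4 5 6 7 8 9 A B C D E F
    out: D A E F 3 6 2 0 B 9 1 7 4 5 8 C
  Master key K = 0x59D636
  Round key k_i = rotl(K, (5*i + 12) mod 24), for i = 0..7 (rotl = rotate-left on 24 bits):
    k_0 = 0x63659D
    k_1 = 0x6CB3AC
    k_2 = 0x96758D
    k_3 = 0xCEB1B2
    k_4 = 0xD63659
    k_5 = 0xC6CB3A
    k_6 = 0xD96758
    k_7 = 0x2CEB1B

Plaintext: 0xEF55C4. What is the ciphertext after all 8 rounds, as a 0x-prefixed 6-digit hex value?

0x76EA85

s_0 = plaintext = 0xEF55C4
s_1 = Round(s_0, k_0) = 0x5C439C
s_2 = Round(s_1, k_1) = 0x39C839
s_3 = Round(s_2, k_2) = 0x8396EF
s_4 = Round(s_3, k_3) = 0x6EF85C
s_5 = Round(s_4, k_4) = 0x85CE39
s_6 = Round(s_5, k_5) = 0xE39E83
s_7 = Round(s_6, k_6) = 0xE8376E
s_8 = Round(s_7, k_7) = 0x76EA85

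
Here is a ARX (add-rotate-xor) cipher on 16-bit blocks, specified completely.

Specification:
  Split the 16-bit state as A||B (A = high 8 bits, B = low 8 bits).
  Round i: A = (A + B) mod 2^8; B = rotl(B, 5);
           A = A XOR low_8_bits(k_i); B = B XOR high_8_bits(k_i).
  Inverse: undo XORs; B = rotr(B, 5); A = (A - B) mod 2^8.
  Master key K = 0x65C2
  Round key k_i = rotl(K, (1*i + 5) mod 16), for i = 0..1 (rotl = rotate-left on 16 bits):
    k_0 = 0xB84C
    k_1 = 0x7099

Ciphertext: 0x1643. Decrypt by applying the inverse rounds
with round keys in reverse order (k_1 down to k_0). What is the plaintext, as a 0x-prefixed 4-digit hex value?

s_0 = ciphertext = 0x1643
s_1 = InvRound(s_0, k_1) = 0xF699
s_2 = InvRound(s_1, k_0) = 0xB109

0xB109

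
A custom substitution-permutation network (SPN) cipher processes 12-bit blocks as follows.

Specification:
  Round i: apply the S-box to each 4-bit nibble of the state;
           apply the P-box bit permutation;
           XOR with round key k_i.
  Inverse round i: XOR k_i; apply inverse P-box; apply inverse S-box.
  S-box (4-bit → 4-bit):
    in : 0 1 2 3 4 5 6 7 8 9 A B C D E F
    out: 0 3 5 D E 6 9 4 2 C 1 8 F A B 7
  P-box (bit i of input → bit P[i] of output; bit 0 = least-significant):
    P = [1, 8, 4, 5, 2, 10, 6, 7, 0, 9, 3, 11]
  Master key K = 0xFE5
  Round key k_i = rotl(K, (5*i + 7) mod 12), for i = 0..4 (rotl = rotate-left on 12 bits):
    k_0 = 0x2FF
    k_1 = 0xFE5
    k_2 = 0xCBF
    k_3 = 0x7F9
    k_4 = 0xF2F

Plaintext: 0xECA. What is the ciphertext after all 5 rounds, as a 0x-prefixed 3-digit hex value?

s_0 = plaintext = 0xECA
s_1 = Round(s_0, k_0) = 0xC38
s_2 = Round(s_1, k_1) = 0x428
s_3 = Round(s_2, k_2) = 0x7F3
s_4 = Round(s_3, k_3) = 0x387
s_5 = Round(s_4, k_4) = 0x336

0x336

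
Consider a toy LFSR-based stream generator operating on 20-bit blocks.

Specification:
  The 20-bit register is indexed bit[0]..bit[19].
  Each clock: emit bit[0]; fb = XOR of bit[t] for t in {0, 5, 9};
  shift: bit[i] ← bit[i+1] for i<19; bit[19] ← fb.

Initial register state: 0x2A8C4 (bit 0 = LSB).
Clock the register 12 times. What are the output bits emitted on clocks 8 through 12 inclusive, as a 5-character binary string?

reg_0 = 0x2A8C4
clock 1: out=0, reg = 0x15462
clock 2: out=0, reg = 0x8AA31
clock 3: out=1, reg = 0xC5518
clock 4: out=0, reg = 0x62A8C
clock 5: out=0, reg = 0xB1546
clock 6: out=0, reg = 0x58AA3
clock 7: out=1, reg = 0xAC551
clock 8: out=1, reg = 0xD62A8
clock 9: out=0, reg = 0x6B154
clock 10: out=0, reg = 0x358AA
clock 11: out=0, reg = 0x9AC55
clock 12: out=1, reg = 0xCD62A

10001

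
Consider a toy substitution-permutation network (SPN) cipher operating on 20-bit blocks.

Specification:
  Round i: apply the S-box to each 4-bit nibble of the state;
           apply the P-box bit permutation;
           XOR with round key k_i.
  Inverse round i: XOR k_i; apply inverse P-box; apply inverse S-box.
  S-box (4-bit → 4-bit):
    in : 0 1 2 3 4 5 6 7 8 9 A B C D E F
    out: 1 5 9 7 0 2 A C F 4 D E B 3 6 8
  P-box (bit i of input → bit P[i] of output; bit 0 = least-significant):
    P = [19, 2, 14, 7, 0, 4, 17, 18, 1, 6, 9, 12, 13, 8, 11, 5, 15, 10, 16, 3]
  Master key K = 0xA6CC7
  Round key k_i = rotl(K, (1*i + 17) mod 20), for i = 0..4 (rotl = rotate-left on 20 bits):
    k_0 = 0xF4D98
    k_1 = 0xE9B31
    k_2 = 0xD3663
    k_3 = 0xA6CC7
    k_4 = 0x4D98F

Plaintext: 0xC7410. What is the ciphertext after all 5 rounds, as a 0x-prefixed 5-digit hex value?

0x35330

s_0 = plaintext = 0xC7410
s_1 = Round(s_0, k_0) = 0x5C1B1
s_2 = Round(s_1, k_1) = 0x0FC03
s_3 = Round(s_2, k_2) = 0x5E604
s_4 = Round(s_3, k_3) = 0xA7186
s_5 = Round(s_4, k_4) = 0x35330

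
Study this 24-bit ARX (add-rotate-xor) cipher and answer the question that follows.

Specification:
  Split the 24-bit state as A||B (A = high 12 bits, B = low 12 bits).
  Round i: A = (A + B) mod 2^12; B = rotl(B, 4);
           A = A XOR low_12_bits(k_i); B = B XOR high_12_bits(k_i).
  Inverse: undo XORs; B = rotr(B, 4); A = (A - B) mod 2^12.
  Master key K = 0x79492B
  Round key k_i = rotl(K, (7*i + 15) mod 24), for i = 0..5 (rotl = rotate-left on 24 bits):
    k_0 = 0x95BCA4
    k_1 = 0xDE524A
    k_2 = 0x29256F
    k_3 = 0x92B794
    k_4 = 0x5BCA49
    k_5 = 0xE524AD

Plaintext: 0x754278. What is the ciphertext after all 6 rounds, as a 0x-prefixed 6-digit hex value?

s_0 = plaintext = 0x754278
s_1 = Round(s_0, k_0) = 0x568ED9
s_2 = Round(s_1, k_1) = 0x60B07B
s_3 = Round(s_2, k_2) = 0x3E9522
s_4 = Round(s_3, k_3) = 0xE9FB0E
s_5 = Round(s_4, k_4) = 0x3E4557
s_6 = Round(s_5, k_5) = 0xD96B27

0xD96B27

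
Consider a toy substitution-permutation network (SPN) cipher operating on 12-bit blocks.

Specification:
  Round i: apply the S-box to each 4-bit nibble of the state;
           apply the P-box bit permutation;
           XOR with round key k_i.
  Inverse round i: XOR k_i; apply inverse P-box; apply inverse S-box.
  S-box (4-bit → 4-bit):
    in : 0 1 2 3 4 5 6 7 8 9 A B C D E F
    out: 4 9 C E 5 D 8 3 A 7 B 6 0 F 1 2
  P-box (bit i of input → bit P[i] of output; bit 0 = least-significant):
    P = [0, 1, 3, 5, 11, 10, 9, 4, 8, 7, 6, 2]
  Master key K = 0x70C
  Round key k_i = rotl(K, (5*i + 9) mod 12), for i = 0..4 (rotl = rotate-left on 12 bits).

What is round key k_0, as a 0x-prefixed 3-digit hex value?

0x8E1

K = 0x70C
k_0 = rotl(K, (5*0+9) mod 12) = rotl(K, 9) = 0x8E1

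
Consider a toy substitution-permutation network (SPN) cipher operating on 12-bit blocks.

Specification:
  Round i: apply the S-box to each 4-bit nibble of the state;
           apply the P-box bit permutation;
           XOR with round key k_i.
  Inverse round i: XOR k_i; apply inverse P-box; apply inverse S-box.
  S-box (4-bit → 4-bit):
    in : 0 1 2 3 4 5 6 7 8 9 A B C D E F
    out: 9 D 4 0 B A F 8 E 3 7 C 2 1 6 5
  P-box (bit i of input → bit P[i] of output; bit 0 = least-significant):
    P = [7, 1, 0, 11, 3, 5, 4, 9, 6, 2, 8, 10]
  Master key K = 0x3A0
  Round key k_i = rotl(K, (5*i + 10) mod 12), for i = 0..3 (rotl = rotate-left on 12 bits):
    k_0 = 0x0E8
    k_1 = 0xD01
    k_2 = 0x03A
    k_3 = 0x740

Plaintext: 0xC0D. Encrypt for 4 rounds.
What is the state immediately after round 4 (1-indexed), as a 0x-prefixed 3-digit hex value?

s_0 = plaintext = 0xC0D
s_1 = Round(s_0, k_0) = 0x264
s_2 = Round(s_1, k_1) = 0x6BB
s_3 = Round(s_2, k_2) = 0xF6F
s_4 = Round(s_3, k_3) = 0x4B9

0x4B9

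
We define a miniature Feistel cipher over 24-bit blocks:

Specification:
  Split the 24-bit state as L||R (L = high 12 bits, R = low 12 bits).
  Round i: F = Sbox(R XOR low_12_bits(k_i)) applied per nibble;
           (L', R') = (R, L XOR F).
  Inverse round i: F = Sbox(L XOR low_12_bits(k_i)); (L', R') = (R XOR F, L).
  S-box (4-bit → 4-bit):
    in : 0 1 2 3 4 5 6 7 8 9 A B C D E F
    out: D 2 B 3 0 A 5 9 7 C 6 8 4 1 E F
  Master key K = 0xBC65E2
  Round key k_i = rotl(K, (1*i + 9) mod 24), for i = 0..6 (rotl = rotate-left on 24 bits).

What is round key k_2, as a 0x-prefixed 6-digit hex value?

K = 0xBC65E2
k_0 = rotl(K, (1*0+9) mod 24) = rotl(K, 9) = 0xCBC578
k_1 = rotl(K, (1*1+9) mod 24) = rotl(K, 10) = 0x978AF1
k_2 = rotl(K, (1*2+9) mod 24) = rotl(K, 11) = 0x2F15E3

0x2F15E3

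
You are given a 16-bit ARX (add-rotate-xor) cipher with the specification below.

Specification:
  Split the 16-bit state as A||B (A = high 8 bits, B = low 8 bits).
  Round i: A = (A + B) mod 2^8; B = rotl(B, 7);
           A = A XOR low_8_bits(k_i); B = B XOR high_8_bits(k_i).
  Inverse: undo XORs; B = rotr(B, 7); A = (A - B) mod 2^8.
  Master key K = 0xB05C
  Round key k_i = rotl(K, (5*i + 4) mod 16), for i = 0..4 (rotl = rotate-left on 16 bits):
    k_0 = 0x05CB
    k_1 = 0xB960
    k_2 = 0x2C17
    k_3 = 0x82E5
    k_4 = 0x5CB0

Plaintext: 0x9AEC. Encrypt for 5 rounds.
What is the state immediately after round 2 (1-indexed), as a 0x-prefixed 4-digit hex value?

s_0 = plaintext = 0x9AEC
s_1 = Round(s_0, k_0) = 0x4D73
s_2 = Round(s_1, k_1) = 0xA000
s_3 = Round(s_2, k_2) = 0xB72C
s_4 = Round(s_3, k_3) = 0x0694
s_5 = Round(s_4, k_4) = 0x2A16

0xA000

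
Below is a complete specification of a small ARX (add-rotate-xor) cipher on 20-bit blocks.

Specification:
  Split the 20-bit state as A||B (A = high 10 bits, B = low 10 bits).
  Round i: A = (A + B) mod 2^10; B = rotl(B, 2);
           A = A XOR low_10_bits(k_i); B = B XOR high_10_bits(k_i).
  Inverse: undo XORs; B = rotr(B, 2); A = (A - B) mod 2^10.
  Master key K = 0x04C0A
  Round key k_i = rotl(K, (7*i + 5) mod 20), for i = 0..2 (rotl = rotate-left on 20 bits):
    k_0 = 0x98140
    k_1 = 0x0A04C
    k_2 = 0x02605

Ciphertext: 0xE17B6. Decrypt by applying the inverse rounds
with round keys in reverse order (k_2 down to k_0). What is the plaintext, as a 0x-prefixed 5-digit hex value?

0xD2164

s_0 = ciphertext = 0xE17B6
s_1 = InvRound(s_0, k_2) = 0x647EF
s_2 = InvRound(s_1, k_1) = 0x7B3F1
s_3 = InvRound(s_2, k_0) = 0xD2164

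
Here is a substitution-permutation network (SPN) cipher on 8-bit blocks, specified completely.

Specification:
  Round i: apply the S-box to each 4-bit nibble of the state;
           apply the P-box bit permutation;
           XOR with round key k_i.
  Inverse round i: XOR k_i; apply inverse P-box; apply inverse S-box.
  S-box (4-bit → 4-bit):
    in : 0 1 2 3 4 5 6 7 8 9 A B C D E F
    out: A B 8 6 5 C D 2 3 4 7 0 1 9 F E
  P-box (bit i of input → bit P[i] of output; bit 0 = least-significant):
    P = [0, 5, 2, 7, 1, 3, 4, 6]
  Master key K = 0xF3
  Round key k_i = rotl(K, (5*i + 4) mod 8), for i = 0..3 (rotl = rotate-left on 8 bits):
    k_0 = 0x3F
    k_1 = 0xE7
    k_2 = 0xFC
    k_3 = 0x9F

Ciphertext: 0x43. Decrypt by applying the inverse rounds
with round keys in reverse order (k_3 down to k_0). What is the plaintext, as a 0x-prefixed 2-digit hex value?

0x42

s_0 = ciphertext = 0x43
s_1 = InvRound(s_0, k_3) = 0xF5
s_2 = InvRound(s_1, k_2) = 0x7C
s_3 = InvRound(s_2, k_1) = 0xAD
s_4 = InvRound(s_3, k_0) = 0x42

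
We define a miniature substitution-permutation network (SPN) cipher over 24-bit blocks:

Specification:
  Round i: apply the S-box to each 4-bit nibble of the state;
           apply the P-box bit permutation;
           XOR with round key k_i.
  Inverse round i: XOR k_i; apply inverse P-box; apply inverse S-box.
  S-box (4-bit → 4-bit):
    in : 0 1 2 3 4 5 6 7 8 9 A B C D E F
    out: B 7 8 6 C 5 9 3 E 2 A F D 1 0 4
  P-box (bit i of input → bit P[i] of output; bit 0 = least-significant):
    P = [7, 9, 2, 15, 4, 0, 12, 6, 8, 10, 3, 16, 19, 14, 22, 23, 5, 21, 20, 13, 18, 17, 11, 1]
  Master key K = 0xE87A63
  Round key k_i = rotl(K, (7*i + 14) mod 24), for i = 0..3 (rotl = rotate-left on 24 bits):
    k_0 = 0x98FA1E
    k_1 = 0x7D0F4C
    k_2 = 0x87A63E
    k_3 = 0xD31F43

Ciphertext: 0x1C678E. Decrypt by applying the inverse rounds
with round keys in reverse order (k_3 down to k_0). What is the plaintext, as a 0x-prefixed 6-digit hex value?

0xC4C773

s_0 = ciphertext = 0x1C678E
s_1 = InvRound(s_0, k_3) = 0x12B485
s_2 = InvRound(s_1, k_2) = 0x652417
s_3 = InvRound(s_2, k_1) = 0x44D509
s_4 = InvRound(s_3, k_0) = 0xC4C773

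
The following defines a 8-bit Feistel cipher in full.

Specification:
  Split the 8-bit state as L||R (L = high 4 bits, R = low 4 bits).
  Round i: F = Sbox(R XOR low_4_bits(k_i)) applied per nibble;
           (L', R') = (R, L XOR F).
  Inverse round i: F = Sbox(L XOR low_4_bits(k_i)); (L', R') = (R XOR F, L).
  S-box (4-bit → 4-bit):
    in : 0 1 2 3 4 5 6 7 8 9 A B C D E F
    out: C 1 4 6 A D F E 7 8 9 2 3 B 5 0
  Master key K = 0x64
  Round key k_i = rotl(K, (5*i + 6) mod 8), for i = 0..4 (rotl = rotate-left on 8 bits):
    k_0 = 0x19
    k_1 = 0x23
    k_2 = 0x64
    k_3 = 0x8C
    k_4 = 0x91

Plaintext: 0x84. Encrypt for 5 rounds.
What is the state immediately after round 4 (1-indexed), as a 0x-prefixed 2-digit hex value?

s_0 = plaintext = 0x84
s_1 = Round(s_0, k_0) = 0x43
s_2 = Round(s_1, k_1) = 0x38
s_3 = Round(s_2, k_2) = 0x80
s_4 = Round(s_3, k_3) = 0x0B
s_5 = Round(s_4, k_4) = 0xB9

0x0B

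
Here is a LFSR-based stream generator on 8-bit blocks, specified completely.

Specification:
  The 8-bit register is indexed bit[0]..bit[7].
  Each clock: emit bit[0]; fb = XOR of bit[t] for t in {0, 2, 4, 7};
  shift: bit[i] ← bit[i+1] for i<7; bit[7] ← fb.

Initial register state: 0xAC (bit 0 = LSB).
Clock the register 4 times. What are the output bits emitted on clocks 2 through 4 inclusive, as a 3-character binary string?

011

reg_0 = 0xAC
clock 1: out=0, reg = 0x56
clock 2: out=0, reg = 0x2B
clock 3: out=1, reg = 0x95
clock 4: out=1, reg = 0x4A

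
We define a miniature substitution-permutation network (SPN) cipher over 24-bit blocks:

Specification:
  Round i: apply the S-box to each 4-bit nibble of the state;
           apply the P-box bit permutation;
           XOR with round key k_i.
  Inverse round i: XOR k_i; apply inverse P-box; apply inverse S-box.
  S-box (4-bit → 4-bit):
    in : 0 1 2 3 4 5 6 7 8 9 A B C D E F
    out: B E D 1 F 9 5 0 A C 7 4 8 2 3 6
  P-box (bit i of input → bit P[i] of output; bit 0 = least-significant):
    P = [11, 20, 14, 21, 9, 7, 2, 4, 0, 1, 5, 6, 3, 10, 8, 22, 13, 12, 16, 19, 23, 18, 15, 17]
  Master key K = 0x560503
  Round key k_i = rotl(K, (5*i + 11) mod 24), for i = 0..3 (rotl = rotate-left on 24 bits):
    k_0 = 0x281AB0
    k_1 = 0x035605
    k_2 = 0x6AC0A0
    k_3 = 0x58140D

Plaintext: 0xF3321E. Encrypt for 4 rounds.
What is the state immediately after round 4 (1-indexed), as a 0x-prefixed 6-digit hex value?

s_0 = plaintext = 0xF3321E
s_1 = Round(s_0, k_0) = 0x3CB24D
s_2 = Round(s_1, k_1) = 0x9B55F0
s_3 = Round(s_2, k_2) = 0x19486D
s_4 = Round(s_3, k_3) = 0x079343

0x079343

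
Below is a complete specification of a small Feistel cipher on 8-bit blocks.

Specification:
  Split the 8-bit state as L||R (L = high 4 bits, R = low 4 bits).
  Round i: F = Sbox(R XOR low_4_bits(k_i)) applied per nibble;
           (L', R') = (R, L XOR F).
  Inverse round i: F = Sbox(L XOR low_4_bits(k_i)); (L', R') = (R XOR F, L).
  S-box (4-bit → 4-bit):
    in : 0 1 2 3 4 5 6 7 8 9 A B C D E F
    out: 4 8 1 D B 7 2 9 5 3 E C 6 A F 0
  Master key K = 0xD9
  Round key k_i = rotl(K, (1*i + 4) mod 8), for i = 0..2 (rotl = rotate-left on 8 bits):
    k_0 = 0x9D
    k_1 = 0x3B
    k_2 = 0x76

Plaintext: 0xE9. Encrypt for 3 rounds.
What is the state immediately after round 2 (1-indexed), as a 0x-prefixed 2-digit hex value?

s_0 = plaintext = 0xE9
s_1 = Round(s_0, k_0) = 0x95
s_2 = Round(s_1, k_1) = 0x56
s_3 = Round(s_2, k_2) = 0x61

0x56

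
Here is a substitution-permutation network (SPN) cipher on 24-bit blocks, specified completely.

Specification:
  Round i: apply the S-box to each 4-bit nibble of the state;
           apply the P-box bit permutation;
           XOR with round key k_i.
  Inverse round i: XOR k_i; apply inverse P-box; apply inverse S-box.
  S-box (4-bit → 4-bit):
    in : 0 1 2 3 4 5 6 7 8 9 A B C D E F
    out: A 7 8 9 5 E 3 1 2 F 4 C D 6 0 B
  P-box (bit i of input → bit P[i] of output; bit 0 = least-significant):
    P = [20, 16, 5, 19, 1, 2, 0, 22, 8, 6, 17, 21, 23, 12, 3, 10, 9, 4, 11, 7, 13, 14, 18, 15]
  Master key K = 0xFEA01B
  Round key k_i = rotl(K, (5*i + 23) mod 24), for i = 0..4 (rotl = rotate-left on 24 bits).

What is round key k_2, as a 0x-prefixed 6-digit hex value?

0x4037FD

K = 0xFEA01B
k_0 = rotl(K, (5*0+23) mod 24) = rotl(K, 23) = 0xFF500D
k_1 = rotl(K, (5*1+23) mod 24) = rotl(K, 4) = 0xEA01BF
k_2 = rotl(K, (5*2+23) mod 24) = rotl(K, 9) = 0x4037FD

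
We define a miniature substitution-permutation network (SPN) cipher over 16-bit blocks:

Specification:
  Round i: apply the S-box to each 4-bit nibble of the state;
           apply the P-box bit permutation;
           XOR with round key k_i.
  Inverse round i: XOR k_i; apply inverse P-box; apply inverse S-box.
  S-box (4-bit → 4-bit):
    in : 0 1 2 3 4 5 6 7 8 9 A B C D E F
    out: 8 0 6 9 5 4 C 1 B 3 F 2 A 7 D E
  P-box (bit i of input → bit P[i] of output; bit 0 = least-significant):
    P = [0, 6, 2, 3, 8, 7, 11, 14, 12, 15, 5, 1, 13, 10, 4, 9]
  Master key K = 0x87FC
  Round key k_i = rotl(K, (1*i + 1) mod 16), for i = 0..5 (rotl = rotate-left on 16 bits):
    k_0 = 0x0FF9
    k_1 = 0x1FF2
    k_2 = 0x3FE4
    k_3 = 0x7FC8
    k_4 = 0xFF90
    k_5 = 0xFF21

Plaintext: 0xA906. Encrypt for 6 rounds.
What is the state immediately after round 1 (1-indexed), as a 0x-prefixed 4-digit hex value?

s_0 = plaintext = 0xA906
s_1 = Round(s_0, k_0) = 0xF9E5
s_2 = Round(s_1, k_1) = 0xC0E6
s_3 = Round(s_2, k_2) = 0x70EA
s_4 = Round(s_3, k_3) = 0x1687
s_5 = Round(s_4, k_4) = 0xBE33
s_6 = Round(s_5, k_5) = 0xAA0A

0xF9E5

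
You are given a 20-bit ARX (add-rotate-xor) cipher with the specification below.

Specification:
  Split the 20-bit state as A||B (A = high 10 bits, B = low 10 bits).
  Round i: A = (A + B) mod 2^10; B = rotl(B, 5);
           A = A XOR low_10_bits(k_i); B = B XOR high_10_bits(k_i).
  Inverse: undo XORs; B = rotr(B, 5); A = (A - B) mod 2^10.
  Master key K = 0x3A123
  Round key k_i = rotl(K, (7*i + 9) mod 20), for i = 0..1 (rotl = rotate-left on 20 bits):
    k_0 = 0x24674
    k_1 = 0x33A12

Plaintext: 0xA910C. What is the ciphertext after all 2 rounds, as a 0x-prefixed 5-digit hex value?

s_0 = plaintext = 0xA910C
s_1 = Round(s_0, k_0) = 0x71119
s_2 = Round(s_1, k_1) = 0x33FE6

0x33FE6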